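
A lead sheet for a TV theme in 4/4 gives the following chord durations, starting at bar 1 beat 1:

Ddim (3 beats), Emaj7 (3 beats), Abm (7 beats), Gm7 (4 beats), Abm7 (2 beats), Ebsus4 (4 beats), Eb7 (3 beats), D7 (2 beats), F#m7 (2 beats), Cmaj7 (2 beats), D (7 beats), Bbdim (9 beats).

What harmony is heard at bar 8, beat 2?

F#m7

Beat 2 of bar 8 is beat (8−1)×4 + 2 = 30 overall.
Running totals: Ddim ends at 3, Emaj7 ends at 6, Abm ends at 13, Gm7 ends at 17, Abm7 ends at 19, Ebsus4 ends at 23, Eb7 ends at 26, D7 ends at 28, F#m7 ends at 30.
Beat 30 falls within F#m7.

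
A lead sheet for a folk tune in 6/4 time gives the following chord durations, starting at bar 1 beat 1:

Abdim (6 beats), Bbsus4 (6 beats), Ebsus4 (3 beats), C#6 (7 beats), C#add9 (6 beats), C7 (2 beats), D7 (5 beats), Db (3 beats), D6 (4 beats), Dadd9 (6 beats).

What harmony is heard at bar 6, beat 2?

D7

Beat 2 of bar 6 is beat (6−1)×6 + 2 = 32 overall.
Running totals: Abdim ends at 6, Bbsus4 ends at 12, Ebsus4 ends at 15, C#6 ends at 22, C#add9 ends at 28, C7 ends at 30, D7 ends at 35.
Beat 32 falls within D7.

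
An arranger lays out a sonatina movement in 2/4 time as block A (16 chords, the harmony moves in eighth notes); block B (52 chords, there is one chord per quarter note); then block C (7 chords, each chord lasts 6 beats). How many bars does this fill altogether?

A: 16 × 0.5 = 8 beats = 4 bars.
B: 52 × 1 = 52 beats = 26 bars.
C: 7 × 6 = 42 beats = 21 bars.
Total: 4 + 26 + 21 = 51 bars.

51 bars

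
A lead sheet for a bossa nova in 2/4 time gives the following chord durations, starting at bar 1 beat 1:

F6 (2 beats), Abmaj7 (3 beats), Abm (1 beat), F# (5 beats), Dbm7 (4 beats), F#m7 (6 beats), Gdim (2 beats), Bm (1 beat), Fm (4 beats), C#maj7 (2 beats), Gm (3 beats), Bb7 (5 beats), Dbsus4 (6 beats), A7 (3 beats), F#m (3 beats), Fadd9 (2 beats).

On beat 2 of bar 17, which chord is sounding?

Beat 2 of bar 17 is beat (17−1)×2 + 2 = 34 overall.
Running totals: F6 ends at 2, Abmaj7 ends at 5, Abm ends at 6, F# ends at 11, Dbm7 ends at 15, F#m7 ends at 21, Gdim ends at 23, Bm ends at 24, Fm ends at 28, C#maj7 ends at 30, Gm ends at 33, Bb7 ends at 38.
Beat 34 falls within Bb7.

Bb7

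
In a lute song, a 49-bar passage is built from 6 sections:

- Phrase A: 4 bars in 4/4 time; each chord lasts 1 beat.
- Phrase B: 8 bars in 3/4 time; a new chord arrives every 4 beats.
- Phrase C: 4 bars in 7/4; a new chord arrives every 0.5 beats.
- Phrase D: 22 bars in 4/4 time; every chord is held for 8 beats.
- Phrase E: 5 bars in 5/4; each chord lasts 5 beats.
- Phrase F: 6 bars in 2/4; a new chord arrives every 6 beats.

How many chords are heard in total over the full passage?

A: 4·4 = 16 beats, 16/1 = 16 chords.
B: 8·3 = 24 beats, 24/4 = 6 chords.
C: 4·7 = 28 beats, 28/0.5 = 56 chords.
D: 22·4 = 88 beats, 88/8 = 11 chords.
E: 5·5 = 25 beats, 25/5 = 5 chords.
F: 6·2 = 12 beats, 12/6 = 2 chords.
Total: 16 + 6 + 56 + 11 + 5 + 2 = 96.

96 chords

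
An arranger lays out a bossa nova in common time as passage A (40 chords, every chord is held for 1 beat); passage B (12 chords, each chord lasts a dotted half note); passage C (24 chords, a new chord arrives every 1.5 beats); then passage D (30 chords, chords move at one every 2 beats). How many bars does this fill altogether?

A: 40 × 1 = 40 beats = 10 bars.
B: 12 × 3 = 36 beats = 9 bars.
C: 24 × 1.5 = 36 beats = 9 bars.
D: 30 × 2 = 60 beats = 15 bars.
Total: 10 + 9 + 9 + 15 = 43 bars.

43 bars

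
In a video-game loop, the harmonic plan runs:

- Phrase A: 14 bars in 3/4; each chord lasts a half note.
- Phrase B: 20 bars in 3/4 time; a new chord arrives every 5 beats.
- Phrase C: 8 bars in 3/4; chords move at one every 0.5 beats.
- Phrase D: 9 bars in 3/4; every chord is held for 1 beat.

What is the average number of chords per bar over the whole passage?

36/17 chords per bar

A: 14 bars of 3 beats is 42 beats; at 2 beats each that's 21 chords.
B: 20 bars of 3 beats is 60 beats; at 5 beats each that's 12 chords.
C: 8 bars of 3 beats is 24 beats; at 0.5 beats each that's 48 chords.
D: 9 bars of 3 beats is 27 beats; at 1 beat each that's 27 chords.
Overall: 108 chords over 51 bars → 108/51 = 36/17 chords per bar.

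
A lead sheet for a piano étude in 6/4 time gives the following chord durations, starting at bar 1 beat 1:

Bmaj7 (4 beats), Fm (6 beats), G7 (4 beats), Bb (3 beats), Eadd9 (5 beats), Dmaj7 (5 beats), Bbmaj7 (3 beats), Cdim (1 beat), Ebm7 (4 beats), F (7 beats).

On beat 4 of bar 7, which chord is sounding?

Beat 4 of bar 7 is beat (7−1)×6 + 4 = 40 overall.
Running totals: Bmaj7 ends at 4, Fm ends at 10, G7 ends at 14, Bb ends at 17, Eadd9 ends at 22, Dmaj7 ends at 27, Bbmaj7 ends at 30, Cdim ends at 31, Ebm7 ends at 35, F ends at 42.
Beat 40 falls within F.

F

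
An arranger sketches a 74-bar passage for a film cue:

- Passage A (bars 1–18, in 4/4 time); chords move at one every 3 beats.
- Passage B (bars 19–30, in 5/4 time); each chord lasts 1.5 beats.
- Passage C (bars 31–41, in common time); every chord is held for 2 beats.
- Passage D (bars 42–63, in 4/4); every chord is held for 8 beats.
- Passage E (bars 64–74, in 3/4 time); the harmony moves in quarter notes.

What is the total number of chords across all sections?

130 chords

A: 18 bars × 4 beats = 72 beats; 3 beats/chord → 24 chords.
B: 12 bars × 5 beats = 60 beats; 1.5 beats/chord → 40 chords.
C: 11 bars × 4 beats = 44 beats; 2 beats/chord → 22 chords.
D: 22 bars × 4 beats = 88 beats; 8 beats/chord → 11 chords.
E: 11 bars × 3 beats = 33 beats; 1 beat/chord → 33 chords.
Total: 24 + 40 + 22 + 11 + 33 = 130.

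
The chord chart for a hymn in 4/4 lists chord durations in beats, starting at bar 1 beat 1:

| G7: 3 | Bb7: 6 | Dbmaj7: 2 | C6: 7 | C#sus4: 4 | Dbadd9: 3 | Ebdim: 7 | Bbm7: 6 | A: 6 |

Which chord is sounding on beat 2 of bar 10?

Beat 2 of bar 10 is beat (10−1)×4 + 2 = 38 overall.
Running totals: G7 ends at 3, Bb7 ends at 9, Dbmaj7 ends at 11, C6 ends at 18, C#sus4 ends at 22, Dbadd9 ends at 25, Ebdim ends at 32, Bbm7 ends at 38.
Beat 38 falls within Bbm7.

Bbm7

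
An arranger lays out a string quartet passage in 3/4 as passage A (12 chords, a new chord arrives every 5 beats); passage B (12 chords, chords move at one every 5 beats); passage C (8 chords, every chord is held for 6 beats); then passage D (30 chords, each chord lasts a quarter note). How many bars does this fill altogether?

A: 12 × 5 = 60 beats = 20 bars.
B: 12 × 5 = 60 beats = 20 bars.
C: 8 × 6 = 48 beats = 16 bars.
D: 30 × 1 = 30 beats = 10 bars.
Total: 20 + 20 + 16 + 10 = 66 bars.

66 bars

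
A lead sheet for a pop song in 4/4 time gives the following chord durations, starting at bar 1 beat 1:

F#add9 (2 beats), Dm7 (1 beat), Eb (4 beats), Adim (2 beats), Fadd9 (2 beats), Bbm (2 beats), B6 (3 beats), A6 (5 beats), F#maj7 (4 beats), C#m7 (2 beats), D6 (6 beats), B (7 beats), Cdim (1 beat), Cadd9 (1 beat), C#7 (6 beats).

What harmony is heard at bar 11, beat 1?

Beat 1 of bar 11 is beat (11−1)×4 + 1 = 41 overall.
Running totals: F#add9 ends at 2, Dm7 ends at 3, Eb ends at 7, Adim ends at 9, Fadd9 ends at 11, Bbm ends at 13, B6 ends at 16, A6 ends at 21, F#maj7 ends at 25, C#m7 ends at 27, D6 ends at 33, B ends at 40, Cdim ends at 41.
Beat 41 falls within Cdim.

Cdim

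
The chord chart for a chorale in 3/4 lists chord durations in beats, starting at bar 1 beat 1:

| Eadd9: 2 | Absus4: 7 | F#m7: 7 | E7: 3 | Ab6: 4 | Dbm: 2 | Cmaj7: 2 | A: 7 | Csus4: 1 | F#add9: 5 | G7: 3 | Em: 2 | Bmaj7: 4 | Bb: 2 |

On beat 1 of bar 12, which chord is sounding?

A

Beat 1 of bar 12 is beat (12−1)×3 + 1 = 34 overall.
Running totals: Eadd9 ends at 2, Absus4 ends at 9, F#m7 ends at 16, E7 ends at 19, Ab6 ends at 23, Dbm ends at 25, Cmaj7 ends at 27, A ends at 34.
Beat 34 falls within A.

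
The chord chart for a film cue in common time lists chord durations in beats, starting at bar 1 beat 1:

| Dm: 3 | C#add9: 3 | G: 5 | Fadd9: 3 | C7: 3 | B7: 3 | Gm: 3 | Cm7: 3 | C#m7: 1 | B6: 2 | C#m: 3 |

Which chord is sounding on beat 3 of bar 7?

C#m7

Beat 3 of bar 7 is beat (7−1)×4 + 3 = 27 overall.
Running totals: Dm ends at 3, C#add9 ends at 6, G ends at 11, Fadd9 ends at 14, C7 ends at 17, B7 ends at 20, Gm ends at 23, Cm7 ends at 26, C#m7 ends at 27.
Beat 27 falls within C#m7.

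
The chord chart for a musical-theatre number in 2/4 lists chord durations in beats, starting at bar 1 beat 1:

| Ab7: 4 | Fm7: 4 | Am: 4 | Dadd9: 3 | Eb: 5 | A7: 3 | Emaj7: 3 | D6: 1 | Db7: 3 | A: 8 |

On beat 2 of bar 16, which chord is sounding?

Beat 2 of bar 16 is beat (16−1)×2 + 2 = 32 overall.
Running totals: Ab7 ends at 4, Fm7 ends at 8, Am ends at 12, Dadd9 ends at 15, Eb ends at 20, A7 ends at 23, Emaj7 ends at 26, D6 ends at 27, Db7 ends at 30, A ends at 38.
Beat 32 falls within A.

A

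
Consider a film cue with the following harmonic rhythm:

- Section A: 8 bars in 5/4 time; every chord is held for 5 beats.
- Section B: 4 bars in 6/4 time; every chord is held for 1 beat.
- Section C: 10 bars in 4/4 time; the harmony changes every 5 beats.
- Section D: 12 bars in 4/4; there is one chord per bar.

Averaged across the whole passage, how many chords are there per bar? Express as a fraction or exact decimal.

26/17 chords per bar

A: 8 bars of 5 beats is 40 beats; at 5 beats each that's 8 chords.
B: 4 bars of 6 beats is 24 beats; at 1 beat each that's 24 chords.
C: 10 bars of 4 beats is 40 beats; at 5 beats each that's 8 chords.
D: 12 bars of 4 beats is 48 beats; at 4 beats each that's 12 chords.
Overall: 52 chords over 34 bars → 52/34 = 26/17 chords per bar.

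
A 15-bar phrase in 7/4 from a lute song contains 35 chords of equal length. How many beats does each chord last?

3 beats

15 bars × 7 beats/bar = 105 beats total.
105 beats ÷ 35 chords = 3 beats per chord.
(That is a dotted half note.)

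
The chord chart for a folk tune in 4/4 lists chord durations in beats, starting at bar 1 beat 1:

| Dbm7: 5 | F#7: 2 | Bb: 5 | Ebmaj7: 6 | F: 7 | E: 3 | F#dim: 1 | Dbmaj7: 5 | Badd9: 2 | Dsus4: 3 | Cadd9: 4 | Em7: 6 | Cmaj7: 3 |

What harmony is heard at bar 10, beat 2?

Beat 2 of bar 10 is beat (10−1)×4 + 2 = 38 overall.
Running totals: Dbm7 ends at 5, F#7 ends at 7, Bb ends at 12, Ebmaj7 ends at 18, F ends at 25, E ends at 28, F#dim ends at 29, Dbmaj7 ends at 34, Badd9 ends at 36, Dsus4 ends at 39.
Beat 38 falls within Dsus4.

Dsus4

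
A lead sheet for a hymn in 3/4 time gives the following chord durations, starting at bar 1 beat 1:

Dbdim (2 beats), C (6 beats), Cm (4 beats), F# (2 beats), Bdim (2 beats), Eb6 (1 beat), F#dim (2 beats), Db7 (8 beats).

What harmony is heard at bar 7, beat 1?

F#dim

Beat 1 of bar 7 is beat (7−1)×3 + 1 = 19 overall.
Running totals: Dbdim ends at 2, C ends at 8, Cm ends at 12, F# ends at 14, Bdim ends at 16, Eb6 ends at 17, F#dim ends at 19.
Beat 19 falls within F#dim.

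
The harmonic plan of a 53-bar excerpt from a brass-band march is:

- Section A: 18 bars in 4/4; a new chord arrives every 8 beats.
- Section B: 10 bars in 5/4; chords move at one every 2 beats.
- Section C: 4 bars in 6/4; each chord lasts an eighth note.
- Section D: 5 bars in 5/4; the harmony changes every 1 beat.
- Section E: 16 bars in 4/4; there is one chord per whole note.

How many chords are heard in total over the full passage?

123 chords

A has 72 beats and chords last 8 each, so 9 chords.
B has 50 beats and chords last 2 each, so 25 chords.
C has 24 beats and chords last 0.5 each, so 48 chords.
D has 25 beats and chords last 1 each, so 25 chords.
E has 64 beats and chords last 4 each, so 16 chords.
Total: 9 + 25 + 48 + 25 + 16 = 123.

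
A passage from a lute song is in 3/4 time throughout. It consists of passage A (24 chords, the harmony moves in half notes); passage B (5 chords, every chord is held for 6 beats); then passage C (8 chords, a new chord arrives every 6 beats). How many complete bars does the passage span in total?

A: 24 × 2 = 48 beats = 16 bars.
B: 5 × 6 = 30 beats = 10 bars.
C: 8 × 6 = 48 beats = 16 bars.
Total: 16 + 10 + 16 = 42 bars.

42 bars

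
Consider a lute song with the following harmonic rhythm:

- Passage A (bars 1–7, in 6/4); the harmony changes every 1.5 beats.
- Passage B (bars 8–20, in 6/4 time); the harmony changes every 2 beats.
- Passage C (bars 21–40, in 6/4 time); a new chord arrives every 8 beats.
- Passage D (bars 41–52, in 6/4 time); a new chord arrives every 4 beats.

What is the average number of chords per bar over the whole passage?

25/13 chords per bar

A: 7 × 6 = 42 beats ÷ 1.5 = 28 chords.
B: 13 × 6 = 78 beats ÷ 2 = 39 chords.
C: 20 × 6 = 120 beats ÷ 8 = 15 chords.
D: 12 × 6 = 72 beats ÷ 4 = 18 chords.
Overall: 100 chords over 52 bars → 100/52 = 25/13 chords per bar.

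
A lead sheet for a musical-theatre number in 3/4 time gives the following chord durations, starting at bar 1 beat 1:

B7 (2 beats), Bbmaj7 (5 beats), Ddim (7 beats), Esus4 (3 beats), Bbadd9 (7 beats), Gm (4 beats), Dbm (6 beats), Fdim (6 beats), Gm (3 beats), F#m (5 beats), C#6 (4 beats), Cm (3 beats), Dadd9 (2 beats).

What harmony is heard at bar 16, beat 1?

Beat 1 of bar 16 is beat (16−1)×3 + 1 = 46 overall.
Running totals: B7 ends at 2, Bbmaj7 ends at 7, Ddim ends at 14, Esus4 ends at 17, Bbadd9 ends at 24, Gm ends at 28, Dbm ends at 34, Fdim ends at 40, Gm ends at 43, F#m ends at 48.
Beat 46 falls within F#m.

F#m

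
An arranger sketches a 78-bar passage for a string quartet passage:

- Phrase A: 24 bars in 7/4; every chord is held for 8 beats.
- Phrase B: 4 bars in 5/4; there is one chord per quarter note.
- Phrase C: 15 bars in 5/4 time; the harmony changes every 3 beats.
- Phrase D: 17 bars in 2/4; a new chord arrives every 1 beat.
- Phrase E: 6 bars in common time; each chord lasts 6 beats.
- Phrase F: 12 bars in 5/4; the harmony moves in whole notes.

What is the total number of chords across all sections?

A: 24·7 = 168 beats, 168/8 = 21 chords.
B: 4·5 = 20 beats, 20/1 = 20 chords.
C: 15·5 = 75 beats, 75/3 = 25 chords.
D: 17·2 = 34 beats, 34/1 = 34 chords.
E: 6·4 = 24 beats, 24/6 = 4 chords.
F: 12·5 = 60 beats, 60/4 = 15 chords.
Total: 21 + 20 + 25 + 34 + 4 + 15 = 119.

119 chords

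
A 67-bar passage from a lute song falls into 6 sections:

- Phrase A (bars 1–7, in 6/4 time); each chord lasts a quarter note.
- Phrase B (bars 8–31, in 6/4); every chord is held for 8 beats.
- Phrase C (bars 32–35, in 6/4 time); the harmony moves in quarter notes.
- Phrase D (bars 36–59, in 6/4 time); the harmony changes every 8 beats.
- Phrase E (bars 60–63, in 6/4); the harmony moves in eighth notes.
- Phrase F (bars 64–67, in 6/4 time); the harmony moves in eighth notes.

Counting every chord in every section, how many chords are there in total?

198 chords

A: 7 bars × 6 beats = 42 beats; 1 beat/chord → 42 chords.
B: 24 bars × 6 beats = 144 beats; 8 beats/chord → 18 chords.
C: 4 bars × 6 beats = 24 beats; 1 beat/chord → 24 chords.
D: 24 bars × 6 beats = 144 beats; 8 beats/chord → 18 chords.
E: 4 bars × 6 beats = 24 beats; 0.5 beats/chord → 48 chords.
F: 4 bars × 6 beats = 24 beats; 0.5 beats/chord → 48 chords.
Total: 42 + 18 + 24 + 18 + 48 + 48 = 198.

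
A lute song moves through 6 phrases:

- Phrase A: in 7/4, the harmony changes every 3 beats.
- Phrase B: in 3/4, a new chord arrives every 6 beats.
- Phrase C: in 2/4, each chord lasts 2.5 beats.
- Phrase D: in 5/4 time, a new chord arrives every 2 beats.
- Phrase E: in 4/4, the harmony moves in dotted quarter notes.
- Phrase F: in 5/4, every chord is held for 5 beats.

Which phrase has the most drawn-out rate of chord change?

Phrase B

A: each chord is 3 beats in 7/4, so 7/3 per bar.
B: each chord is 6 beats in 3/4, so 0.5 per bar.
C: each chord is 2.5 beats in 2/4, so 0.8 per bar.
D: each chord is 2 beats in 5/4, so 2.5 per bar.
E: each chord is 1.5 beats in 4/4, so 8/3 per bar.
F: each chord is 5 beats in 5/4, so 1 per bar.
Slowest is B at 0.5 chords/bar.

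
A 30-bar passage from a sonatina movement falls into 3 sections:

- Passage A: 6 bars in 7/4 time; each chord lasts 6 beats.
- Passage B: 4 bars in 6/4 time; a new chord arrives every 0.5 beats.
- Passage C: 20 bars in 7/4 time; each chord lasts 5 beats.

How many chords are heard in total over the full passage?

83 chords

A has 42 beats and chords last 6 each, so 7 chords.
B has 24 beats and chords last 0.5 each, so 48 chords.
C has 140 beats and chords last 5 each, so 28 chords.
Total: 7 + 48 + 28 = 83.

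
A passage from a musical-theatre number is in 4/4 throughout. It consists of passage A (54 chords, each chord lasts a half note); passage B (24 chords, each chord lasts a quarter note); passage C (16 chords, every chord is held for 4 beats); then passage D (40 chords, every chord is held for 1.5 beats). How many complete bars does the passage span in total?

A: 54 × 2 = 108 beats = 27 bars.
B: 24 × 1 = 24 beats = 6 bars.
C: 16 × 4 = 64 beats = 16 bars.
D: 40 × 1.5 = 60 beats = 15 bars.
Total: 27 + 6 + 16 + 15 = 64 bars.

64 bars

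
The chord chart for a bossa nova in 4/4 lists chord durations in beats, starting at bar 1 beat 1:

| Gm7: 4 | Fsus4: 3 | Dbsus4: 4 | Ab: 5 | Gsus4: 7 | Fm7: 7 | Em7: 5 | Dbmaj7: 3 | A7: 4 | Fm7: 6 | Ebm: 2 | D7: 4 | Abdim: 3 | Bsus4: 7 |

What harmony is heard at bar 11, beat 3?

Fm7

Beat 3 of bar 11 is beat (11−1)×4 + 3 = 43 overall.
Running totals: Gm7 ends at 4, Fsus4 ends at 7, Dbsus4 ends at 11, Ab ends at 16, Gsus4 ends at 23, Fm7 ends at 30, Em7 ends at 35, Dbmaj7 ends at 38, A7 ends at 42, Fm7 ends at 48.
Beat 43 falls within Fm7.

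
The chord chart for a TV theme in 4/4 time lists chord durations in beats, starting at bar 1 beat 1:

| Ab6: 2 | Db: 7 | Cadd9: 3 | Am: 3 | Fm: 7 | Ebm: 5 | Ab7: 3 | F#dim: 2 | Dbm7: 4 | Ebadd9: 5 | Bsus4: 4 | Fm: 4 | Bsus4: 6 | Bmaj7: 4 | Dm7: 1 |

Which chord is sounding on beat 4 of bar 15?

Beat 4 of bar 15 is beat (15−1)×4 + 4 = 60 overall.
Running totals: Ab6 ends at 2, Db ends at 9, Cadd9 ends at 12, Am ends at 15, Fm ends at 22, Ebm ends at 27, Ab7 ends at 30, F#dim ends at 32, Dbm7 ends at 36, Ebadd9 ends at 41, Bsus4 ends at 45, Fm ends at 49, Bsus4 ends at 55, Bmaj7 ends at 59, Dm7 ends at 60.
Beat 60 falls within Dm7.

Dm7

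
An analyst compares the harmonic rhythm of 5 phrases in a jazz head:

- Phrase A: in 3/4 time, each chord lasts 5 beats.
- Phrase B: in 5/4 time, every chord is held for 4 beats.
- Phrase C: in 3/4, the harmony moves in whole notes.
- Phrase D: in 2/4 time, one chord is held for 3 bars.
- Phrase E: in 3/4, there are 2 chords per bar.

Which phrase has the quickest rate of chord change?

Phrase E

A: 3 beats/bar ÷ 5 beats/chord = 0.6 chords/bar.
B: 5 beats/bar ÷ 4 beats/chord = 1.25 chords/bar.
C: 3 beats/bar ÷ 4 beats/chord = 0.75 chords/bar.
D: 2 beats/bar ÷ 6 beats/chord = 1/3 chords/bar.
E: 3 beats/bar ÷ 1.5 beats/chord = 2 chords/bar.
Fastest is E at 2 chords/bar.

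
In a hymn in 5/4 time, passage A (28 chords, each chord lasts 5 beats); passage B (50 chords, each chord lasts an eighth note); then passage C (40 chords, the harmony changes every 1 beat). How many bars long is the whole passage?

41 bars

A: 28 × 5 = 140 beats = 28 bars.
B: 50 × 0.5 = 25 beats = 5 bars.
C: 40 × 1 = 40 beats = 8 bars.
Total: 28 + 5 + 8 = 41 bars.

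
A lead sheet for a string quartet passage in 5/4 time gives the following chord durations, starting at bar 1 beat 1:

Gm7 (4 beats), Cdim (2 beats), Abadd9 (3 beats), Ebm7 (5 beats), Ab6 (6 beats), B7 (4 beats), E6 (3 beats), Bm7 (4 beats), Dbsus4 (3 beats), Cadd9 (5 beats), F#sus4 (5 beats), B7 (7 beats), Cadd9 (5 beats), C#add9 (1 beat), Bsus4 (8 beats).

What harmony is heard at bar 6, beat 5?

Beat 5 of bar 6 is beat (6−1)×5 + 5 = 30 overall.
Running totals: Gm7 ends at 4, Cdim ends at 6, Abadd9 ends at 9, Ebm7 ends at 14, Ab6 ends at 20, B7 ends at 24, E6 ends at 27, Bm7 ends at 31.
Beat 30 falls within Bm7.

Bm7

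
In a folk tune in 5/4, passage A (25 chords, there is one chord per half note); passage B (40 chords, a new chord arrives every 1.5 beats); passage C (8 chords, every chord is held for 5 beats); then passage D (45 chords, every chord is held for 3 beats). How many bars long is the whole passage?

57 bars

A: 25 × 2 = 50 beats = 10 bars.
B: 40 × 1.5 = 60 beats = 12 bars.
C: 8 × 5 = 40 beats = 8 bars.
D: 45 × 3 = 135 beats = 27 bars.
Total: 10 + 12 + 8 + 27 = 57 bars.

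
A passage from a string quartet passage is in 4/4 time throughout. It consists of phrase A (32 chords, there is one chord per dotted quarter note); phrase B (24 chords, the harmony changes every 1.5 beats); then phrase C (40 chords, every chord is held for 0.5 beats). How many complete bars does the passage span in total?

26 bars

A: 32 × 1.5 = 48 beats = 12 bars.
B: 24 × 1.5 = 36 beats = 9 bars.
C: 40 × 0.5 = 20 beats = 5 bars.
Total: 12 + 9 + 5 = 26 bars.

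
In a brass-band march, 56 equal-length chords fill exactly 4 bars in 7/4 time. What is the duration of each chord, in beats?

0.5 beats

4 bars × 7 beats/bar = 28 beats total.
28 beats ÷ 56 chords = 0.5 beats per chord.
(That is an eighth note.)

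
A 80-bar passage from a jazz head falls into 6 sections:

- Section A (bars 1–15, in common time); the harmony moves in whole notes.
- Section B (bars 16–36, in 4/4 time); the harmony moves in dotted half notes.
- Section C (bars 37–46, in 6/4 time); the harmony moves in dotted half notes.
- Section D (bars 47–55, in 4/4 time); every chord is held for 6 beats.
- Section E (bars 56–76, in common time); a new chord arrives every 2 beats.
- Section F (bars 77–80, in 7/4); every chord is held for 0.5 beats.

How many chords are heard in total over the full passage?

167 chords

A has 60 beats and chords last 4 each, so 15 chords.
B has 84 beats and chords last 3 each, so 28 chords.
C has 60 beats and chords last 3 each, so 20 chords.
D has 36 beats and chords last 6 each, so 6 chords.
E has 84 beats and chords last 2 each, so 42 chords.
F has 28 beats and chords last 0.5 each, so 56 chords.
Total: 15 + 28 + 20 + 6 + 42 + 56 = 167.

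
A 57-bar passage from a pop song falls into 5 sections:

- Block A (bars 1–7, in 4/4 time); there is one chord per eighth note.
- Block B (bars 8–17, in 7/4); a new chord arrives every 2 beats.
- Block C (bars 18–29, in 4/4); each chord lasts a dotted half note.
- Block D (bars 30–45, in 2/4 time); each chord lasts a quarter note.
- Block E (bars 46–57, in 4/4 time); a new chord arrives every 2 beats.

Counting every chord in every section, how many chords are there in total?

A: 7·4 = 28 beats, 28/0.5 = 56 chords.
B: 10·7 = 70 beats, 70/2 = 35 chords.
C: 12·4 = 48 beats, 48/3 = 16 chords.
D: 16·2 = 32 beats, 32/1 = 32 chords.
E: 12·4 = 48 beats, 48/2 = 24 chords.
Total: 56 + 35 + 16 + 32 + 24 = 163.

163 chords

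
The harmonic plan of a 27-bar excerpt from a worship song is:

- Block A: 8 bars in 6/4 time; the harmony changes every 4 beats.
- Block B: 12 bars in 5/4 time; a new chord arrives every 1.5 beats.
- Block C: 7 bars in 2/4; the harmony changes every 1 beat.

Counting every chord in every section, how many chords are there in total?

A has 48 beats and chords last 4 each, so 12 chords.
B has 60 beats and chords last 1.5 each, so 40 chords.
C has 14 beats and chords last 1 each, so 14 chords.
Total: 12 + 40 + 14 = 66.

66 chords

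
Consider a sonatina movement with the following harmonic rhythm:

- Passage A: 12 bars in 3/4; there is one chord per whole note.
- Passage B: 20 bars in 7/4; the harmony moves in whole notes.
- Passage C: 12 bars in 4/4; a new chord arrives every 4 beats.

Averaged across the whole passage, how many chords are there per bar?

A: 12 × 3 = 36 beats ÷ 4 = 9 chords.
B: 20 × 7 = 140 beats ÷ 4 = 35 chords.
C: 12 × 4 = 48 beats ÷ 4 = 12 chords.
Overall: 56 chords over 44 bars → 56/44 = 14/11 chords per bar.

14/11 chords per bar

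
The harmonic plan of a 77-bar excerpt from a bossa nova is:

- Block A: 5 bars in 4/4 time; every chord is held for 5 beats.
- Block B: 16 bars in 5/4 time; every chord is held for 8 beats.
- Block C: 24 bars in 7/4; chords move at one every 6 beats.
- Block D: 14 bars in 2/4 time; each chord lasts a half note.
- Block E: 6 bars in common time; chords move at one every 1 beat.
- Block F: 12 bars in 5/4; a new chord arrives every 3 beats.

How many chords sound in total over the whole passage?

A: 5·4 = 20 beats, 20/5 = 4 chords.
B: 16·5 = 80 beats, 80/8 = 10 chords.
C: 24·7 = 168 beats, 168/6 = 28 chords.
D: 14·2 = 28 beats, 28/2 = 14 chords.
E: 6·4 = 24 beats, 24/1 = 24 chords.
F: 12·5 = 60 beats, 60/3 = 20 chords.
Total: 4 + 10 + 28 + 14 + 24 + 20 = 100.

100 chords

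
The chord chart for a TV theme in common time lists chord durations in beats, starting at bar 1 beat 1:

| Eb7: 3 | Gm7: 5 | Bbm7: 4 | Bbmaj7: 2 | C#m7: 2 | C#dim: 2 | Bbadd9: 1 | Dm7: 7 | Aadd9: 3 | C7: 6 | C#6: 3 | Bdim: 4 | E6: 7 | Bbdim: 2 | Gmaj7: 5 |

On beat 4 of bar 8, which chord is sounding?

C7

Beat 4 of bar 8 is beat (8−1)×4 + 4 = 32 overall.
Running totals: Eb7 ends at 3, Gm7 ends at 8, Bbm7 ends at 12, Bbmaj7 ends at 14, C#m7 ends at 16, C#dim ends at 18, Bbadd9 ends at 19, Dm7 ends at 26, Aadd9 ends at 29, C7 ends at 35.
Beat 32 falls within C7.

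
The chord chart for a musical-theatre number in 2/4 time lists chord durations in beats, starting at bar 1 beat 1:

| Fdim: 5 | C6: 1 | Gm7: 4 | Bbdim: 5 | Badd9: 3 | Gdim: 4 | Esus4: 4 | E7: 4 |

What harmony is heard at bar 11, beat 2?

Beat 2 of bar 11 is beat (11−1)×2 + 2 = 22 overall.
Running totals: Fdim ends at 5, C6 ends at 6, Gm7 ends at 10, Bbdim ends at 15, Badd9 ends at 18, Gdim ends at 22.
Beat 22 falls within Gdim.

Gdim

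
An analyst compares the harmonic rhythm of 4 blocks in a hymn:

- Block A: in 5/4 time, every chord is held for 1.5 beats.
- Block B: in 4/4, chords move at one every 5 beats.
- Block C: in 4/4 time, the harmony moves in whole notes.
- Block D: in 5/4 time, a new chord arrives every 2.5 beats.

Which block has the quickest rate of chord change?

Block A

A: each chord is 1.5 beats in 5/4, so 10/3 per bar.
B: each chord is 5 beats in 4/4, so 0.8 per bar.
C: each chord is 4 beats in 4/4, so 1 per bar.
D: each chord is 2.5 beats in 5/4, so 2 per bar.
Fastest is A at 10/3 chords/bar.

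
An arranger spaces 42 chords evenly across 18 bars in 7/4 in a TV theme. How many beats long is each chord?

18 bars × 7 beats/bar = 126 beats total.
126 beats ÷ 42 chords = 3 beats per chord.
(That is a dotted half note.)

3 beats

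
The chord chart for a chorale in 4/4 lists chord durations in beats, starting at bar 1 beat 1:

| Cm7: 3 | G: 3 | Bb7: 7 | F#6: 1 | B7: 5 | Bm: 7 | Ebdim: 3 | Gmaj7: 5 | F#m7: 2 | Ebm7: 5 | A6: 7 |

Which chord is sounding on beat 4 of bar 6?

Bm

Beat 4 of bar 6 is beat (6−1)×4 + 4 = 24 overall.
Running totals: Cm7 ends at 3, G ends at 6, Bb7 ends at 13, F#6 ends at 14, B7 ends at 19, Bm ends at 26.
Beat 24 falls within Bm.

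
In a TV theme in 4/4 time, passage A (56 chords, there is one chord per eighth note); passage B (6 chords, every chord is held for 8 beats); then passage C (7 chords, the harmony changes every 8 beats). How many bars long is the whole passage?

A: 56 × 0.5 = 28 beats = 7 bars.
B: 6 × 8 = 48 beats = 12 bars.
C: 7 × 8 = 56 beats = 14 bars.
Total: 7 + 12 + 14 = 33 bars.

33 bars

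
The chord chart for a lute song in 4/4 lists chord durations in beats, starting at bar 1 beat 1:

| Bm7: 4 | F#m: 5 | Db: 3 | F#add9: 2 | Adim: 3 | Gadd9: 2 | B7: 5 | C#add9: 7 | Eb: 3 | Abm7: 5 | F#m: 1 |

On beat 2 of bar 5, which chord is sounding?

Gadd9

Beat 2 of bar 5 is beat (5−1)×4 + 2 = 18 overall.
Running totals: Bm7 ends at 4, F#m ends at 9, Db ends at 12, F#add9 ends at 14, Adim ends at 17, Gadd9 ends at 19.
Beat 18 falls within Gadd9.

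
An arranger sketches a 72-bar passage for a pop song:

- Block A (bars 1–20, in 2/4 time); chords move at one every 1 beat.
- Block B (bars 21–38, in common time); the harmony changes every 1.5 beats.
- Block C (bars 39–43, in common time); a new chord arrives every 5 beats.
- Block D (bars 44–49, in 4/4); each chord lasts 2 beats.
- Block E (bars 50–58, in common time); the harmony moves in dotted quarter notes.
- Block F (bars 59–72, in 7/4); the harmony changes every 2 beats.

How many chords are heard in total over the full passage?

177 chords

A: 20 bars × 2 beats = 40 beats; 1 beat/chord → 40 chords.
B: 18 bars × 4 beats = 72 beats; 1.5 beats/chord → 48 chords.
C: 5 bars × 4 beats = 20 beats; 5 beats/chord → 4 chords.
D: 6 bars × 4 beats = 24 beats; 2 beats/chord → 12 chords.
E: 9 bars × 4 beats = 36 beats; 1.5 beats/chord → 24 chords.
F: 14 bars × 7 beats = 98 beats; 2 beats/chord → 49 chords.
Total: 40 + 48 + 4 + 12 + 24 + 49 = 177.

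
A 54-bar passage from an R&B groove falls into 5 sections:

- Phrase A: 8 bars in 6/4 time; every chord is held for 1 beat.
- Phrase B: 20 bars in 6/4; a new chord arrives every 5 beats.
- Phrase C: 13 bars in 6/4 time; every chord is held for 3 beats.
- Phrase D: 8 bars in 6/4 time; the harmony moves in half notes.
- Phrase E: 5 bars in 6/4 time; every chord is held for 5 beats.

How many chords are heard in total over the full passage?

A: 8·6 = 48 beats, 48/1 = 48 chords.
B: 20·6 = 120 beats, 120/5 = 24 chords.
C: 13·6 = 78 beats, 78/3 = 26 chords.
D: 8·6 = 48 beats, 48/2 = 24 chords.
E: 5·6 = 30 beats, 30/5 = 6 chords.
Total: 48 + 24 + 26 + 24 + 6 = 128.

128 chords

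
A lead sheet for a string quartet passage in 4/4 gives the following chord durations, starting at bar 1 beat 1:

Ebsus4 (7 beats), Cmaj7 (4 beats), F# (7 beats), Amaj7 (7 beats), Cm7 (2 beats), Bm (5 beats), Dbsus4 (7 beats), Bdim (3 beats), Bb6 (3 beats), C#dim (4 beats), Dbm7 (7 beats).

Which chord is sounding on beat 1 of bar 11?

Bdim

Beat 1 of bar 11 is beat (11−1)×4 + 1 = 41 overall.
Running totals: Ebsus4 ends at 7, Cmaj7 ends at 11, F# ends at 18, Amaj7 ends at 25, Cm7 ends at 27, Bm ends at 32, Dbsus4 ends at 39, Bdim ends at 42.
Beat 41 falls within Bdim.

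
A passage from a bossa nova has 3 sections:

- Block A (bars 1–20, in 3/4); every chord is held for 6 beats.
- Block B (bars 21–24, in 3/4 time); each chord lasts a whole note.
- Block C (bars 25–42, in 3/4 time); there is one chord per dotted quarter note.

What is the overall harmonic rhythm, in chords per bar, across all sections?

7/6 chords per bar

A: 20 × 3 = 60 beats ÷ 6 = 10 chords.
B: 4 × 3 = 12 beats ÷ 4 = 3 chords.
C: 18 × 3 = 54 beats ÷ 1.5 = 36 chords.
Overall: 49 chords over 42 bars → 49/42 = 7/6 chords per bar.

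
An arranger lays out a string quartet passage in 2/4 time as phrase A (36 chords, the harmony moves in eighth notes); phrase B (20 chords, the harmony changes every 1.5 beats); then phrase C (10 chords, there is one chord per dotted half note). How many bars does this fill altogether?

39 bars

A: 36 × 0.5 = 18 beats = 9 bars.
B: 20 × 1.5 = 30 beats = 15 bars.
C: 10 × 3 = 30 beats = 15 bars.
Total: 9 + 15 + 15 = 39 bars.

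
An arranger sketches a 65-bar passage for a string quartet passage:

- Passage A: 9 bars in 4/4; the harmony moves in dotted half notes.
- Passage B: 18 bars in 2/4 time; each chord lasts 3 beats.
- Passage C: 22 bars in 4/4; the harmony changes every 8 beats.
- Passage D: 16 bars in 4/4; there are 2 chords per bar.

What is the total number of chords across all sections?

67 chords

A has 36 beats and chords last 3 each, so 12 chords.
B has 36 beats and chords last 3 each, so 12 chords.
C has 88 beats and chords last 8 each, so 11 chords.
D has 64 beats and chords last 2 each, so 32 chords.
Total: 12 + 12 + 11 + 32 = 67.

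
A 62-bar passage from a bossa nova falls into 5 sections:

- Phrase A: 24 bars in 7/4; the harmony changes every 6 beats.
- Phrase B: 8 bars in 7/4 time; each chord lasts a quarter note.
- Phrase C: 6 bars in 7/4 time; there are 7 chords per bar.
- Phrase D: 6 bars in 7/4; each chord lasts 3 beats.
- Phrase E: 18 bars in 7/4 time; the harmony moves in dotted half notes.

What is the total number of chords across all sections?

182 chords

A: 24 bars × 7 beats = 168 beats; 6 beats/chord → 28 chords.
B: 8 bars × 7 beats = 56 beats; 1 beat/chord → 56 chords.
C: 6 bars × 7 beats = 42 beats; 1 beat/chord → 42 chords.
D: 6 bars × 7 beats = 42 beats; 3 beats/chord → 14 chords.
E: 18 bars × 7 beats = 126 beats; 3 beats/chord → 42 chords.
Total: 28 + 56 + 42 + 14 + 42 = 182.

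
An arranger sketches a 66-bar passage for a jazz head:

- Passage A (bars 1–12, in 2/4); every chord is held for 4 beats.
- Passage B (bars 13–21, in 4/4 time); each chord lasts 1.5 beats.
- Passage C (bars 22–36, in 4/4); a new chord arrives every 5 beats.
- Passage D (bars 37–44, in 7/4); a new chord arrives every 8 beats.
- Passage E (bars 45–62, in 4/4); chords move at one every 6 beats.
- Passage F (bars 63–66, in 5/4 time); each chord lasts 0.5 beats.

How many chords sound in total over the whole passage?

101 chords

A: 12 bars × 2 beats = 24 beats; 4 beats/chord → 6 chords.
B: 9 bars × 4 beats = 36 beats; 1.5 beats/chord → 24 chords.
C: 15 bars × 4 beats = 60 beats; 5 beats/chord → 12 chords.
D: 8 bars × 7 beats = 56 beats; 8 beats/chord → 7 chords.
E: 18 bars × 4 beats = 72 beats; 6 beats/chord → 12 chords.
F: 4 bars × 5 beats = 20 beats; 0.5 beats/chord → 40 chords.
Total: 6 + 24 + 12 + 7 + 12 + 40 = 101.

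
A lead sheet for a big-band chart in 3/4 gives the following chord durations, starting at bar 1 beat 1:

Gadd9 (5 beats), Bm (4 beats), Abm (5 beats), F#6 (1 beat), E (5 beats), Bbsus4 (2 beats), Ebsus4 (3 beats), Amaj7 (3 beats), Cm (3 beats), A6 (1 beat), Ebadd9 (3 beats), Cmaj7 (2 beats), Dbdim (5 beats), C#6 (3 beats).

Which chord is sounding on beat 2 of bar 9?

Amaj7

Beat 2 of bar 9 is beat (9−1)×3 + 2 = 26 overall.
Running totals: Gadd9 ends at 5, Bm ends at 9, Abm ends at 14, F#6 ends at 15, E ends at 20, Bbsus4 ends at 22, Ebsus4 ends at 25, Amaj7 ends at 28.
Beat 26 falls within Amaj7.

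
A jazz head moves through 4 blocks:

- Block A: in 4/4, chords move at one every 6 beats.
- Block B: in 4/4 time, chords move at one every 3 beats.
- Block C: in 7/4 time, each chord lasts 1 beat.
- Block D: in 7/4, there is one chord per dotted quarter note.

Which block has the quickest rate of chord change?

Block C

A: 4 beats/bar ÷ 6 beats/chord = 2/3 chords/bar.
B: 4 beats/bar ÷ 3 beats/chord = 4/3 chords/bar.
C: 7 beats/bar ÷ 1 beat/chord = 7 chords/bar.
D: 7 beats/bar ÷ 1.5 beats/chord = 14/3 chords/bar.
Fastest is C at 7 chords/bar.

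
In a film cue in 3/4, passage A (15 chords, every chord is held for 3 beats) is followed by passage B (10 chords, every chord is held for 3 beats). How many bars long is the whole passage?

25 bars

A: 15 × 3 = 45 beats = 15 bars.
B: 10 × 3 = 30 beats = 10 bars.
Total: 15 + 10 = 25 bars.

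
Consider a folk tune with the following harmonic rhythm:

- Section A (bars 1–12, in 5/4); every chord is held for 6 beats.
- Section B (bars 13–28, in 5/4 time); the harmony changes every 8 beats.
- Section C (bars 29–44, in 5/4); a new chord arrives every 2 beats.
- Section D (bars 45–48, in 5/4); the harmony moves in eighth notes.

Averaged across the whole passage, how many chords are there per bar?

A: 12 × 5 = 60 beats ÷ 6 = 10 chords.
B: 16 × 5 = 80 beats ÷ 8 = 10 chords.
C: 16 × 5 = 80 beats ÷ 2 = 40 chords.
D: 4 × 5 = 20 beats ÷ 0.5 = 40 chords.
Overall: 100 chords over 48 bars → 100/48 = 25/12 chords per bar.

25/12 chords per bar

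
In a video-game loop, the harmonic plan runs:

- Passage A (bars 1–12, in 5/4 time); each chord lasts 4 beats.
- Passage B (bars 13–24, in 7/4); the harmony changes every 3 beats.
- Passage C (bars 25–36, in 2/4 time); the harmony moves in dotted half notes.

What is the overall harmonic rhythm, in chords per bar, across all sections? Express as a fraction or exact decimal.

A: 12 bars of 5 beats is 60 beats; at 4 beats each that's 15 chords.
B: 12 bars of 7 beats is 84 beats; at 3 beats each that's 28 chords.
C: 12 bars of 2 beats is 24 beats; at 3 beats each that's 8 chords.
Overall: 51 chords over 36 bars → 51/36 = 17/12 chords per bar.

17/12 chords per bar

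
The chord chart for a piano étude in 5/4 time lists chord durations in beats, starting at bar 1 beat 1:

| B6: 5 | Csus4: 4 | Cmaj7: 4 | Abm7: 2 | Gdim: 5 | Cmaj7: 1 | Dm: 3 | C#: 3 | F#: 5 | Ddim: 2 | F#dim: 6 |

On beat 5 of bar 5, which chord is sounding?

C#

Beat 5 of bar 5 is beat (5−1)×5 + 5 = 25 overall.
Running totals: B6 ends at 5, Csus4 ends at 9, Cmaj7 ends at 13, Abm7 ends at 15, Gdim ends at 20, Cmaj7 ends at 21, Dm ends at 24, C# ends at 27.
Beat 25 falls within C#.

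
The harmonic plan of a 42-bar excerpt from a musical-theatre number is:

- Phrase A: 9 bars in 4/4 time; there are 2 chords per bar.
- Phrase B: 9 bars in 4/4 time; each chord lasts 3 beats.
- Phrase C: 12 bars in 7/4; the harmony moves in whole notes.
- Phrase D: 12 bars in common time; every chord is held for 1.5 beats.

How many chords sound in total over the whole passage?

83 chords

A: 9 bars × 4 beats = 36 beats; 2 beats/chord → 18 chords.
B: 9 bars × 4 beats = 36 beats; 3 beats/chord → 12 chords.
C: 12 bars × 7 beats = 84 beats; 4 beats/chord → 21 chords.
D: 12 bars × 4 beats = 48 beats; 1.5 beats/chord → 32 chords.
Total: 18 + 12 + 21 + 32 = 83.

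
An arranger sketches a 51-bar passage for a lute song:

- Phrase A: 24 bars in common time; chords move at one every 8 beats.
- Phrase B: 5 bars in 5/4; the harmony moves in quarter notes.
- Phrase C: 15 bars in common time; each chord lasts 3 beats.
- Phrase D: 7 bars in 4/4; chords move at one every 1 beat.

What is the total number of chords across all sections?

85 chords

A: 24 bars × 4 beats = 96 beats; 8 beats/chord → 12 chords.
B: 5 bars × 5 beats = 25 beats; 1 beat/chord → 25 chords.
C: 15 bars × 4 beats = 60 beats; 3 beats/chord → 20 chords.
D: 7 bars × 4 beats = 28 beats; 1 beat/chord → 28 chords.
Total: 12 + 25 + 20 + 28 = 85.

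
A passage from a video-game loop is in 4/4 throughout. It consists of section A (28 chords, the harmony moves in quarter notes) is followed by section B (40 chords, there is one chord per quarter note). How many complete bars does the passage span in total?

17 bars

A: 28 × 1 = 28 beats = 7 bars.
B: 40 × 1 = 40 beats = 10 bars.
Total: 7 + 10 = 17 bars.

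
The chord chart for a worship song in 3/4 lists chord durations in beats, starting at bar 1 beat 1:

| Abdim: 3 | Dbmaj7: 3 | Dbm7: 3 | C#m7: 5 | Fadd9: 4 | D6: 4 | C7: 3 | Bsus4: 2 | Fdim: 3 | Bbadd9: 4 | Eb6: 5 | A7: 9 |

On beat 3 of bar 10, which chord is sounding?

Fdim

Beat 3 of bar 10 is beat (10−1)×3 + 3 = 30 overall.
Running totals: Abdim ends at 3, Dbmaj7 ends at 6, Dbm7 ends at 9, C#m7 ends at 14, Fadd9 ends at 18, D6 ends at 22, C7 ends at 25, Bsus4 ends at 27, Fdim ends at 30.
Beat 30 falls within Fdim.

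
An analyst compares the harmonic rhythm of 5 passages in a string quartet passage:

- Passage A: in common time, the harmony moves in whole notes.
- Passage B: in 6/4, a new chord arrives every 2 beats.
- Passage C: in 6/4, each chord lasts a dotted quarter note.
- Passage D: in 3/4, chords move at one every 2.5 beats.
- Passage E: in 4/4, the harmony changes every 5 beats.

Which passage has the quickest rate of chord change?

Passage C

A: each chord is 4 beats in 4/4, so 1 per bar.
B: each chord is 2 beats in 6/4, so 3 per bar.
C: each chord is 1.5 beats in 6/4, so 4 per bar.
D: each chord is 2.5 beats in 3/4, so 1.2 per bar.
E: each chord is 5 beats in 4/4, so 0.8 per bar.
Fastest is C at 4 chords/bar.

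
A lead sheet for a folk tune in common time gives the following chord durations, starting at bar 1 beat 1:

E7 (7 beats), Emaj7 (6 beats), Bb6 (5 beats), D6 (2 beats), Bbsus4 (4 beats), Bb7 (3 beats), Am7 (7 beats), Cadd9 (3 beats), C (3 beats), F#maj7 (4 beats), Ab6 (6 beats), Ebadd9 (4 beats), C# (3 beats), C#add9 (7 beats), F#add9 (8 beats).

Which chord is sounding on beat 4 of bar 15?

C#add9

Beat 4 of bar 15 is beat (15−1)×4 + 4 = 60 overall.
Running totals: E7 ends at 7, Emaj7 ends at 13, Bb6 ends at 18, D6 ends at 20, Bbsus4 ends at 24, Bb7 ends at 27, Am7 ends at 34, Cadd9 ends at 37, C ends at 40, F#maj7 ends at 44, Ab6 ends at 50, Ebadd9 ends at 54, C# ends at 57, C#add9 ends at 64.
Beat 60 falls within C#add9.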